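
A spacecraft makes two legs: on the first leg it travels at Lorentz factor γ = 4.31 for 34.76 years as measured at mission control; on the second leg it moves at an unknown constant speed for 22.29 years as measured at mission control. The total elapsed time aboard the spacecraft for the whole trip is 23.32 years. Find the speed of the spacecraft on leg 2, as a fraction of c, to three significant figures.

Leg 1: γ = 4.31; τ_1 = 34.76/4.310 = 8.065 years.
Leg 2: speed unknown; τ_2 = 22.29/γ_2.
Total proper time: 8.065 + τ_2 = 23.32, so τ_2 = 23.32 − 8.065 = 15.26 years.
γ_2 = 22.29/15.26 = 1.461; β = √(1 − 1/γ²) = √0.5316.

β = 0.729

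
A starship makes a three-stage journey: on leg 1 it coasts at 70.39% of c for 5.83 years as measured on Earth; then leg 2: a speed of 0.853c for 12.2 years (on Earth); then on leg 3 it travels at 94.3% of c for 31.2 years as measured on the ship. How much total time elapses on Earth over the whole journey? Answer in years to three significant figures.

Leg 1: 5.83 years is already measured on Earth.
Leg 2: 12.2 years is already measured on Earth.
Leg 3: β = 0.943; γ = 1/√(1 − 0.943²) = 1/√0.1108 = 3.005; Δt_3 = 3.005 × 31.2 = 93.75 years.
Total: 5.830 + 12.20 + 93.75 years.

Δt = 112 years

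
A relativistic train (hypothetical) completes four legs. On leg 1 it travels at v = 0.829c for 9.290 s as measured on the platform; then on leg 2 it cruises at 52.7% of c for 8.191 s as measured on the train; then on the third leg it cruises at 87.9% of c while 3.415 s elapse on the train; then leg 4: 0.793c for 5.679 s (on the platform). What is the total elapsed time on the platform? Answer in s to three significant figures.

Δt = 31.8 s

Leg 1: 9.290 s is already measured on the platform.
Leg 2: β = 0.527; γ = 1/√(1 − 0.527²) = 1/√0.7223 = 1.177; Δt_2 = 1.177 × 8.191 = 9.638 s.
Leg 3: β = 0.879; γ = 1/√(1 − 0.879²) = 1/√0.2274 = 2.097; Δt_3 = 2.097 × 3.415 = 7.162 s.
Leg 4: 5.679 s is already measured on the platform.
Total: 9.290 + 9.638 + 7.162 + 5.679 s.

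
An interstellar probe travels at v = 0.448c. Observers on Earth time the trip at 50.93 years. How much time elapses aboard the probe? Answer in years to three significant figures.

γ = 1/√(1 − 0.448²) = 1/√0.7993 = 1.119
The interval measured on Earth is the dilated one; the clock aboard the probe measures the proper time τ = Δt/γ = 50.93/1.119 years.

τ = 45.5 years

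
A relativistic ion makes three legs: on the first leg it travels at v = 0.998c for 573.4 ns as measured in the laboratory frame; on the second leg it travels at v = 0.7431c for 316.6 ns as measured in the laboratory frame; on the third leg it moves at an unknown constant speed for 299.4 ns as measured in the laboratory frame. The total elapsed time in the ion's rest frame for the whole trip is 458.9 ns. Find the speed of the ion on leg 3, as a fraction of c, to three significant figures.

β = 0.710

Leg 1: γ = 1/√(1 − 0.998²) = 1/√0.003996 = 15.82; τ_1 = 573.4/15.82 = 36.25 ns.
Leg 2: γ = 1/√(1 − 0.7431²) = 1/√0.4478 = 1.494; τ_2 = 316.6/1.494 = 211.9 ns.
Leg 3: speed unknown; τ_3 = 299.4/γ_3.
Total proper time: 36.25 + 211.9 + τ_3 = 458.9, so τ_3 = 458.9 − 248.1 = 210.8 ns.
γ_3 = 299.4/210.8 = 1.420; β = √(1 − 1/γ²) = √0.5043.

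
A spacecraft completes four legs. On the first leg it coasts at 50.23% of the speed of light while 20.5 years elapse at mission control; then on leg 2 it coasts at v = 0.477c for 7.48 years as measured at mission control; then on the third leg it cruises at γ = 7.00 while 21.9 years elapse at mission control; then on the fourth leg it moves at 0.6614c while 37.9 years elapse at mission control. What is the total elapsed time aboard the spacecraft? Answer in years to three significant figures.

τ = 55.9 years

Leg 1: β = 0.5023; γ = 1/√(1 − 0.5023²) = 1/√0.7477 = 1.156; τ_1 = 20.5/1.156 = 17.73 years.
Leg 2: γ = 1/√(1 − 0.477²) = 1/√0.7725 = 1.138; τ_2 = 7.48/1.138 = 6.574 years.
Leg 3: γ = 7.00; τ_3 = 21.9/7.000 = 3.129 years.
Leg 4: γ = 1/√(1 − 0.6614²) = 1/√0.5626 = 1.333; τ_4 = 37.9/1.333 = 28.43 years.
Total: 17.73 + 6.574 + 3.129 + 28.43 years.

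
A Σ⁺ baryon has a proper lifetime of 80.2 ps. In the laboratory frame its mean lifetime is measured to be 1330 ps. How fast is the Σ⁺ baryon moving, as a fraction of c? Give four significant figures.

v = 0.9982c

γ = Δt/τ₀ = 1330/80.2 = 16.58
β = √(1 − 1/γ²) = √(1 − 0.003636) = √0.9964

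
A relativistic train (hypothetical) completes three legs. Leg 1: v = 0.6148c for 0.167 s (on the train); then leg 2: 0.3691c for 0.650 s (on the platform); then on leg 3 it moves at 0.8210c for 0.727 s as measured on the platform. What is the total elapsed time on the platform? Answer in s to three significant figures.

Δt = 1.59 s

Leg 1: γ = 1/√(1 − 0.6148²) = 1/√0.6220 = 1.268; Δt_1 = 1.268 × 0.167 = 0.2117 s.
Leg 2: 0.650 s is already measured on the platform.
Leg 3: 0.727 s is already measured on the platform.
Total: 0.2117 + 0.6500 + 0.7270 s.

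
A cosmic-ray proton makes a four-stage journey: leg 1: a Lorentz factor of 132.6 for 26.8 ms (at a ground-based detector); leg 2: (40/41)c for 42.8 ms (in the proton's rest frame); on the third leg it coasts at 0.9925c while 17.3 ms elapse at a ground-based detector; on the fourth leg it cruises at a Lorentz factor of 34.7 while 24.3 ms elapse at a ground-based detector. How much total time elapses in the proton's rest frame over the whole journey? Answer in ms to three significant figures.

Leg 1: γ = 132.6; τ_1 = 26.8/132.6 = 0.2021 ms.
Leg 2: 42.8 ms is already measured in the proton's rest frame.
Leg 3: γ = 1/√(1 − 0.9925²) = 1/√0.01494 = 8.180; τ_3 = 17.3/8.180 = 2.115 ms.
Leg 4: γ = 34.7; τ_4 = 24.3/34.70 = 0.7003 ms.
Total: 0.2021 + 42.80 + 2.115 + 0.7003 ms.

τ = 45.8 ms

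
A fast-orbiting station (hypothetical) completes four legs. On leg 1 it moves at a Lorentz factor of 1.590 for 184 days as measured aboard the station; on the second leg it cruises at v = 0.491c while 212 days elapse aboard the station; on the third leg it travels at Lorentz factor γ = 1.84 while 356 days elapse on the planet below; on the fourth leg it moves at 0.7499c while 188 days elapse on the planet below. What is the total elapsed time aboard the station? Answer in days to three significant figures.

τ = 714 days

Leg 1: 184 days is already measured aboard the station.
Leg 2: 212 days is already measured aboard the station.
Leg 3: γ = 1.84; τ_3 = 356/1.840 = 193.5 days.
Leg 4: γ = 1/√(1 − 0.7499²) = 1/√0.4376 = 1.512; τ_4 = 188/1.512 = 124.4 days.
Total: 184.0 + 212.0 + 193.5 + 124.4 days.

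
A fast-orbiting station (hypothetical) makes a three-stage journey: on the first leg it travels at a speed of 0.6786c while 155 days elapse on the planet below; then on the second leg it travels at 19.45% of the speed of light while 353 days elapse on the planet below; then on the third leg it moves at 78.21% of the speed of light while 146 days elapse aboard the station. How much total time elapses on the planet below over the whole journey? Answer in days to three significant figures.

Leg 1: 155 days is already measured on the planet below.
Leg 2: 353 days is already measured on the planet below.
Leg 3: β = 0.7821; γ = 1/√(1 − 0.7821²) = 1/√0.3883 = 1.605; Δt_3 = 1.605 × 146 = 234.3 days.
Total: 155.0 + 353.0 + 234.3 days.

Δt = 742 days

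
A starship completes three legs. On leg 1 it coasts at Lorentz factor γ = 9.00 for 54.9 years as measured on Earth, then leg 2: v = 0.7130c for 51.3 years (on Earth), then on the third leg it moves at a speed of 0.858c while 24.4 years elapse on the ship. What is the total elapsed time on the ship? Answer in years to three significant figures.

Leg 1: γ = 9.00; τ_1 = 54.9/9.000 = 6.100 years.
Leg 2: γ = 1/√(1 − 0.7130²) = 1/√0.4916 = 1.426; τ_2 = 51.3/1.426 = 35.97 years.
Leg 3: 24.4 years is already measured on the ship.
Total: 6.100 + 35.97 + 24.40 years.

τ = 66.5 years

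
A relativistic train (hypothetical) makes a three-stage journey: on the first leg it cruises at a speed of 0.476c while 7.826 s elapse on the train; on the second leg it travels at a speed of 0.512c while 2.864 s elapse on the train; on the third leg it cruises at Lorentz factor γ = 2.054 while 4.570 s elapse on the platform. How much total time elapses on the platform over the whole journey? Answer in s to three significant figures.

Leg 1: γ = 1/√(1 − 0.476²) = 1/√0.7734 = 1.137; Δt_1 = 1.137 × 7.826 = 8.899 s.
Leg 2: γ = 1/√(1 − 0.512²) = 1/√0.7379 = 1.164; Δt_2 = 1.164 × 2.864 = 3.334 s.
Leg 3: 4.570 s is already measured on the platform.
Total: 8.899 + 3.334 + 4.570 s.

Δt = 16.8 s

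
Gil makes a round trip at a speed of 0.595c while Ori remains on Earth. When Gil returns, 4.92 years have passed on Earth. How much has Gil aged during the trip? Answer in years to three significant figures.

τ = 3.95 years

γ = 1/√(1 − 0.595²) = 1/√0.6460 = 1.244
Gil's clock measures proper time along the trip: τ = Δt/γ = 4.92/1.244 years.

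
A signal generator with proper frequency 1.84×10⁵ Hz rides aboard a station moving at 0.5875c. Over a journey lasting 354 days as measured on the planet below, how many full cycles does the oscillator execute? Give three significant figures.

N = 4.55×10¹²

γ = 1/√(1 − 0.5875²) = 1/√0.6548 = 1.236
The oscillator's own cycle count is N = f × τ where τ is the proper time aboard the station. τ = Δt/γ = 354/1.236 = 286.5 days = 2.475×10⁷ s.
N = 1.84×10⁵ × 2.475×10⁷ = 4.554×10¹².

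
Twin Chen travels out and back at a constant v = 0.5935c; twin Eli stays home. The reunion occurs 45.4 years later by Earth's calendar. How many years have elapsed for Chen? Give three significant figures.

τ = 36.5 years

γ = 1/√(1 − 0.5935²) = 1/√0.6478 = 1.242
Chen's clock measures proper time along the trip: τ = Δt/γ = 45.4/1.242 years.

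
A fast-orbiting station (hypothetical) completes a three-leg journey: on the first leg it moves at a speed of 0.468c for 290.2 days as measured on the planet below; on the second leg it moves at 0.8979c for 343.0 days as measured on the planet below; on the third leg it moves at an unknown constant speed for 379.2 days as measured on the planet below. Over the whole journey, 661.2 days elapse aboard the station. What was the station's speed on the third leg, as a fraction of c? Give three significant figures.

Leg 1: γ = 1/√(1 − 0.468²) = 1/√0.7810 = 1.132; τ_1 = 290.2/1.132 = 256.5 days.
Leg 2: γ = 1/√(1 − 0.8979²) = 1/√0.1938 = 2.272; τ_2 = 343.0/2.272 = 151.0 days.
Leg 3: speed unknown; τ_3 = 379.2/γ_3.
Total proper time: 256.5 + 151.0 + τ_3 = 661.2, so τ_3 = 661.2 − 407.4 = 253.8 days.
γ_3 = 379.2/253.8 = 1.494; β = √(1 − 1/γ²) = √0.5522.

β = 0.743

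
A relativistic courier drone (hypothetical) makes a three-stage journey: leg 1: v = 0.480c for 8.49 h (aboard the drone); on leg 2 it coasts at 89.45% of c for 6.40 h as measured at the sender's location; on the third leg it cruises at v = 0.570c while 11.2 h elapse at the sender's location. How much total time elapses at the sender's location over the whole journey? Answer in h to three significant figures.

Leg 1: γ = 1/√(1 − 0.480²) = 1/√0.7696 = 1.140; Δt_1 = 1.140 × 8.49 = 9.678 h.
Leg 2: 6.40 h is already measured at the sender's location.
Leg 3: 11.2 h is already measured at the sender's location.
Total: 9.678 + 6.400 + 11.20 h.

Δt = 27.3 h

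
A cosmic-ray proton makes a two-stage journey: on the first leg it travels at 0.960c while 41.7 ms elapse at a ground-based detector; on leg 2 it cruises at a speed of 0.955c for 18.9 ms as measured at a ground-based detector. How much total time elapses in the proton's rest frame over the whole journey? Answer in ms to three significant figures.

τ = 17.3 ms

Leg 1: γ = 1/√(1 − 0.960²) = 25/7 ≈ 3.571; τ_1 = 41.7/3.571 = 11.68 ms.
Leg 2: γ = 1/√(1 − 0.955²) = 1/√0.08798 = 3.371; τ_2 = 18.9/3.371 = 5.606 ms.
Total: 11.68 + 5.606 ms.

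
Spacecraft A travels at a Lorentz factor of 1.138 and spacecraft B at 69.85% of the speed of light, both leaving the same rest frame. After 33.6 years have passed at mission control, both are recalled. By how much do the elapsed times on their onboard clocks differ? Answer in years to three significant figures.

|τ_A − τ_B| = 5.48 years

A: γ = 1.138; τ_A = 33.6/1.138 = 29.53 years.
B: β = 0.6985; γ = 1/√(1 − 0.6985²) = 1/√0.5121 = 1.397; τ_B = 33.6/1.397 = 24.04 years.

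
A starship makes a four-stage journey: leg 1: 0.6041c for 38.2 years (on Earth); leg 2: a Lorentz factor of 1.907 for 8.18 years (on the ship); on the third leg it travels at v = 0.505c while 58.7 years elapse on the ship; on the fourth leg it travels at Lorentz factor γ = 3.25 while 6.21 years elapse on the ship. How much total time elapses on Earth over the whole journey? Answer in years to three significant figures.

Δt = 142 years

Leg 1: 38.2 years is already measured on Earth.
Leg 2: γ = 1.907; Δt_2 = 1.907 × 8.18 = 15.60 years.
Leg 3: γ = 1/√(1 − 0.505²) = 1/√0.7450 = 1.159; Δt_3 = 1.159 × 58.7 = 68.01 years.
Leg 4: γ = 3.25; Δt_4 = 3.250 × 6.21 = 20.18 years.
Total: 38.20 + 15.60 + 68.01 + 20.18 years.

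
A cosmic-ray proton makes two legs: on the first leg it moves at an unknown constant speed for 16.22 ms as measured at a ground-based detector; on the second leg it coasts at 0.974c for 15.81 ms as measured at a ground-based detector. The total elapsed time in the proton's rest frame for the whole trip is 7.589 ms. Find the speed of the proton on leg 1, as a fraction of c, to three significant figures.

β = 0.969

Leg 1: speed unknown; τ_1 = 16.22/γ_1.
Leg 2: γ = 1/√(1 − 0.974²) = 1/√0.05132 = 4.414; τ_2 = 15.81/4.414 = 3.582 ms.
Total proper time: τ_1 + 3.582 = 7.589, so τ_1 = 7.589 − 3.582 = 4.007 ms.
γ_1 = 16.22/4.007 = 4.048; β = √(1 − 1/γ²) = √0.9390.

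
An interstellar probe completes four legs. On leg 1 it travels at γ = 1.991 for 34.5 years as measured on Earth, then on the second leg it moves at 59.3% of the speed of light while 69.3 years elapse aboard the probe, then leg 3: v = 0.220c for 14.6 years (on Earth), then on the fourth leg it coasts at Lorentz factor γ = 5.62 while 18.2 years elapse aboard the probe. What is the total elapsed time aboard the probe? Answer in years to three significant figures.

Leg 1: γ = 1.991; τ_1 = 34.5/1.991 = 17.33 years.
Leg 2: 69.3 years is already measured aboard the probe.
Leg 3: γ = 1/√(1 − 0.220²) = 1/√0.9516 = 1.025; τ_3 = 14.6/1.025 = 14.24 years.
Leg 4: 18.2 years is already measured aboard the probe.
Total: 17.33 + 69.30 + 14.24 + 18.20 years.

τ = 119 years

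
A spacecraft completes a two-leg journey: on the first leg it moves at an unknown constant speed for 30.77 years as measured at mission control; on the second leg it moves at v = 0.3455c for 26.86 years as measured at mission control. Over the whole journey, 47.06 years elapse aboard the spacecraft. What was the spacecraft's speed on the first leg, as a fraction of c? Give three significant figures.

β = 0.704

Leg 1: speed unknown; τ_1 = 30.77/γ_1.
Leg 2: γ = 1/√(1 − 0.3455²) = 1/√0.8806 = 1.066; τ_2 = 26.86/1.066 = 25.21 years.
Total proper time: τ_1 + 25.21 = 47.06, so τ_1 = 47.06 − 25.21 = 21.85 years.
γ_1 = 30.77/21.85 = 1.408; β = √(1 − 1/γ²) = √0.4956.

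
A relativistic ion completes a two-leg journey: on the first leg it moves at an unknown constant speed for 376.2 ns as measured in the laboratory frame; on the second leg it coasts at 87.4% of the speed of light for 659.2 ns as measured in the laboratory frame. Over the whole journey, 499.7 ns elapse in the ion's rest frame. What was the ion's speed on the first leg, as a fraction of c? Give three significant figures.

β = 0.879

Leg 1: speed unknown; τ_1 = 376.2/γ_1.
Leg 2: β = 0.874; γ = 1/√(1 − 0.874²) = 1/√0.2361 = 2.058; τ_2 = 659.2/2.058 = 320.3 ns.
Total proper time: τ_1 + 320.3 = 499.7, so τ_1 = 499.7 − 320.3 = 179.4 ns.
γ_1 = 376.2/179.4 = 2.097; β = √(1 − 1/γ²) = √0.7726.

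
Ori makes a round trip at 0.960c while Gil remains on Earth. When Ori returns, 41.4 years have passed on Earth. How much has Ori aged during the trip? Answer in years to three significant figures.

γ = 1/√(1 − 0.960²) = 1/√0.07840 = 3.571
Ori's clock measures proper time along the trip: τ = Δt/γ = 41.4/3.571 years.

τ = 11.6 years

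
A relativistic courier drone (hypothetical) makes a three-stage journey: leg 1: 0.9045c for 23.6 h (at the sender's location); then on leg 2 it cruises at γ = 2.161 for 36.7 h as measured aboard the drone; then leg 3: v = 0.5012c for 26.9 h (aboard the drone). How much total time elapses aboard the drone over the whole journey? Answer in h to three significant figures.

Leg 1: γ = 1/√(1 − 0.9045²) = 1/√0.1819 = 2.345; τ_1 = 23.6/2.345 = 10.06 h.
Leg 2: 36.7 h is already measured aboard the drone.
Leg 3: 26.9 h is already measured aboard the drone.
Total: 10.06 + 36.70 + 26.90 h.

τ = 73.7 h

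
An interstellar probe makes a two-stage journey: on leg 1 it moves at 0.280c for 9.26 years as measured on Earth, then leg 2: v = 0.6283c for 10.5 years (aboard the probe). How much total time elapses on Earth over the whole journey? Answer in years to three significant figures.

Δt = 22.8 years

Leg 1: 9.26 years is already measured on Earth.
Leg 2: γ = 1/√(1 − 0.6283²) = 1/√0.6052 = 1.285; Δt_2 = 1.285 × 10.5 = 13.50 years.
Total: 9.260 + 13.50 years.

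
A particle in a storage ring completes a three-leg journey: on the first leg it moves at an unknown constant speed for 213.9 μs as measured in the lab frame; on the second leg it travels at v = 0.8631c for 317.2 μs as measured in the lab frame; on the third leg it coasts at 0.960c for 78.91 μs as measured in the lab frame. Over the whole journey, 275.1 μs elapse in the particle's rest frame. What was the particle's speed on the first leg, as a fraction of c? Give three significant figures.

Leg 1: speed unknown; τ_1 = 213.9/γ_1.
Leg 2: γ = 1/√(1 − 0.8631²) = 1/√0.2551 = 1.980; τ_2 = 317.2/1.980 = 160.2 μs.
Leg 3: γ = 1/√(1 − 0.960²) = 25/7 ≈ 3.571; τ_3 = 78.91/3.571 = 22.09 μs.
Total proper time: τ_1 + 160.2 + 22.09 = 275.1, so τ_1 = 275.1 − 182.3 = 92.81 μs.
γ_1 = 213.9/92.81 = 2.305; β = √(1 − 1/γ²) = √0.8117.

β = 0.901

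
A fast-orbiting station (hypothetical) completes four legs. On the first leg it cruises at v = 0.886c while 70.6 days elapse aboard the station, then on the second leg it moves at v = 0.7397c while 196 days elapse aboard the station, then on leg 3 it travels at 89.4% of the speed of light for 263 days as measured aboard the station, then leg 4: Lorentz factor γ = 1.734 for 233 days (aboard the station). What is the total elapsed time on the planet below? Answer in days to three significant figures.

Leg 1: γ = 1/√(1 − 0.886²) = 1/√0.2150 = 2.157; Δt_1 = 2.157 × 70.6 = 152.3 days.
Leg 2: γ = 1/√(1 − 0.7397²) = 1/√0.4528 = 1.486; Δt_2 = 1.486 × 196 = 291.3 days.
Leg 3: β = 0.894; γ = 1/√(1 − 0.894²) = 1/√0.2008 = 2.232; Δt_3 = 2.232 × 263 = 587.0 days.
Leg 4: γ = 1.734; Δt_4 = 1.734 × 233 = 404.0 days.
Total: 152.3 + 291.3 + 587.0 + 404.0 days.

Δt = 1430 days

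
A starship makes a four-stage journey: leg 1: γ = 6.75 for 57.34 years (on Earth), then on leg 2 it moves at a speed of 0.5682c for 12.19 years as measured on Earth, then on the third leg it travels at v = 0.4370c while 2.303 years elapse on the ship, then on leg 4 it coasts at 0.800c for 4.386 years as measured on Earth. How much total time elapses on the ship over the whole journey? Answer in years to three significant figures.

τ = 23.5 years

Leg 1: γ = 6.75; τ_1 = 57.34/6.750 = 8.495 years.
Leg 2: γ = 1/√(1 − 0.5682²) = 1/√0.6771 = 1.215; τ_2 = 12.19/1.215 = 10.03 years.
Leg 3: 2.303 years is already measured on the ship.
Leg 4: γ = 1/√(1 − 0.800²) = 5/3 ≈ 1.667; τ_4 = 4.386/1.667 = 2.632 years.
Total: 8.495 + 10.03 + 2.303 + 2.632 years.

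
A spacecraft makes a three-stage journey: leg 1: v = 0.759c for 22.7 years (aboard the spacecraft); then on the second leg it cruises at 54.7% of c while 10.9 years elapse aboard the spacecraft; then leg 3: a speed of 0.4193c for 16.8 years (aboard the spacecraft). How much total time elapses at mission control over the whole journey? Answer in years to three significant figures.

Leg 1: γ = 1/√(1 − 0.759²) = 1/√0.4239 = 1.536; Δt_1 = 1.536 × 22.7 = 34.86 years.
Leg 2: β = 0.547; γ = 1/√(1 − 0.547²) = 1/√0.7008 = 1.195; Δt_2 = 1.195 × 10.9 = 13.02 years.
Leg 3: γ = 1/√(1 − 0.4193²) = 1/√0.8242 = 1.102; Δt_3 = 1.102 × 16.8 = 18.51 years.
Total: 34.86 + 13.02 + 18.51 years.

Δt = 66.4 years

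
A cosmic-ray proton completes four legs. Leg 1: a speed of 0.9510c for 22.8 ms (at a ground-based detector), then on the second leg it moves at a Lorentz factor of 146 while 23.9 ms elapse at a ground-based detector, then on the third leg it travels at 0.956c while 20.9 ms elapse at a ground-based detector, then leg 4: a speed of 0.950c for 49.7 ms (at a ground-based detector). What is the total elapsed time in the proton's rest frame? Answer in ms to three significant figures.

τ = 28.9 ms

Leg 1: γ = 1/√(1 − 0.9510²) = 1/√0.09560 = 3.234; τ_1 = 22.8/3.234 = 7.050 ms.
Leg 2: γ = 146; τ_2 = 23.9/146.0 = 0.1637 ms.
Leg 3: γ = 1/√(1 − 0.956²) = 1/√0.08606 = 3.409; τ_3 = 20.9/3.409 = 6.131 ms.
Leg 4: γ = 1/√(1 − 0.950²) = 1/√0.09750 = 3.203; τ_4 = 49.7/3.203 = 15.52 ms.
Total: 7.050 + 0.1637 + 6.131 + 15.52 ms.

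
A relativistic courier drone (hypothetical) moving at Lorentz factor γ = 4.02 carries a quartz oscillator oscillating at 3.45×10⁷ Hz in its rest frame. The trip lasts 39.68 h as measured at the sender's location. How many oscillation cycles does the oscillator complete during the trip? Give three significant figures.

γ = 4.02
The oscillator's own cycle count is N = f × τ where τ is the proper time aboard the drone. τ = Δt/γ = 39.68/4.020 = 9.871 h = 3.553×10⁴ s.
N = 3.45×10⁷ × 3.553×10⁴ = 1.226×10¹².

N = 1.23×10¹²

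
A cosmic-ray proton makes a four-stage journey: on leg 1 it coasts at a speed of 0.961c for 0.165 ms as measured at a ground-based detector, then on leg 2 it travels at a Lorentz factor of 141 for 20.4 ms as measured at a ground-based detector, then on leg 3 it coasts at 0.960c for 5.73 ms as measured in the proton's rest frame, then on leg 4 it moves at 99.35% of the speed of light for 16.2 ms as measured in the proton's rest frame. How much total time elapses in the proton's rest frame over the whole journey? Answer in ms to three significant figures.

τ = 22.1 ms

Leg 1: γ = 1/√(1 − 0.961²) = 1/√0.07648 = 3.616; τ_1 = 0.165/3.616 = 0.04563 ms.
Leg 2: γ = 141; τ_2 = 20.4/141.0 = 0.1447 ms.
Leg 3: 5.73 ms is already measured in the proton's rest frame.
Leg 4: 16.2 ms is already measured in the proton's rest frame.
Total: 0.04563 + 0.1447 + 5.730 + 16.20 ms.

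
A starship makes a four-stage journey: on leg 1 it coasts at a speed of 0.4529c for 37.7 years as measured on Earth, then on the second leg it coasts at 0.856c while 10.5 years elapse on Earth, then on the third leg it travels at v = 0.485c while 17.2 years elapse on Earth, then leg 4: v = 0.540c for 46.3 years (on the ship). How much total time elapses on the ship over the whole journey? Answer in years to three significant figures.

τ = 100 years

Leg 1: γ = 1/√(1 − 0.4529²) = 1/√0.7949 = 1.122; τ_1 = 37.7/1.122 = 33.61 years.
Leg 2: γ = 1/√(1 − 0.856²) = 1/√0.2673 = 1.934; τ_2 = 10.5/1.934 = 5.428 years.
Leg 3: γ = 1/√(1 − 0.485²) = 1/√0.7648 = 1.143; τ_3 = 17.2/1.143 = 15.04 years.
Leg 4: 46.3 years is already measured on the ship.
Total: 33.61 + 5.428 + 15.04 + 46.30 years.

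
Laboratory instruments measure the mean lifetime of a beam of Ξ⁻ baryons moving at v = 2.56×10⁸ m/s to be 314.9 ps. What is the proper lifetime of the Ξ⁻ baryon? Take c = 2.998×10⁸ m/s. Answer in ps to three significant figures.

β = 2.56×10⁸/2.998×10⁸ = 0.8539; γ = 1/√(1 − 0.8539²) = 1.921
The lab-frame lifetime is the dilated interval; the proper lifetime is τ₀ = Δt/γ = 314.9/1.921 ps.

τ₀ = 164 ps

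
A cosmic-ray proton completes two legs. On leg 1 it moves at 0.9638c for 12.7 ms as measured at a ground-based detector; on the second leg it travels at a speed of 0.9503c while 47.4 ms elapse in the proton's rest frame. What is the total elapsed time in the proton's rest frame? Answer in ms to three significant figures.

Leg 1: γ = 1/√(1 − 0.9638²) = 1/√0.07109 = 3.751; τ_1 = 12.7/3.751 = 3.386 ms.
Leg 2: 47.4 ms is already measured in the proton's rest frame.
Total: 3.386 + 47.40 ms.

τ = 50.8 ms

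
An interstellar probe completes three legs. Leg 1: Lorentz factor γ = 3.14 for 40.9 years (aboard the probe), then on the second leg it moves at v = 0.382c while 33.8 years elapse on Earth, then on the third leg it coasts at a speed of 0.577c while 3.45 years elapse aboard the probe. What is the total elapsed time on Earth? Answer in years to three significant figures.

Δt = 166 years

Leg 1: γ = 3.14; Δt_1 = 3.140 × 40.9 = 128.4 years.
Leg 2: 33.8 years is already measured on Earth.
Leg 3: γ = 1/√(1 − 0.577²) = 1/√0.6671 = 1.224; Δt_3 = 1.224 × 3.45 = 4.224 years.
Total: 128.4 + 33.80 + 4.224 years.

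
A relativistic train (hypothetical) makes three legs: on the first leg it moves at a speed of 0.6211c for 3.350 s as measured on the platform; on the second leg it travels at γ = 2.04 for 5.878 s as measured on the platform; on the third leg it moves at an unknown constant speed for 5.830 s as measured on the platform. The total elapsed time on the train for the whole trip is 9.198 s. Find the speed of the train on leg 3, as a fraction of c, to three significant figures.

Leg 1: γ = 1/√(1 − 0.6211²) = 1/√0.6142 = 1.276; τ_1 = 3.350/1.276 = 2.625 s.
Leg 2: γ = 2.04; τ_2 = 5.878/2.040 = 2.881 s.
Leg 3: speed unknown; τ_3 = 5.830/γ_3.
Total proper time: 2.625 + 2.881 + τ_3 = 9.198, so τ_3 = 9.198 − 5.507 = 3.691 s.
γ_3 = 5.830/3.691 = 1.579; β = √(1 − 1/γ²) = √0.5992.

β = 0.774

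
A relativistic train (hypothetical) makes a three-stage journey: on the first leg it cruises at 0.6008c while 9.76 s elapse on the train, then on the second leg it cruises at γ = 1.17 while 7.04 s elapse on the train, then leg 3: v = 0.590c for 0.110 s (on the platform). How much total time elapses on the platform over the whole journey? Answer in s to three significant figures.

Δt = 20.6 s

Leg 1: γ = 1/√(1 − 0.6008²) = 1/√0.6390 = 1.251; Δt_1 = 1.251 × 9.76 = 12.21 s.
Leg 2: γ = 1.17; Δt_2 = 1.170 × 7.04 = 8.237 s.
Leg 3: 0.110 s is already measured on the platform.
Total: 12.21 + 8.237 + 0.1100 s.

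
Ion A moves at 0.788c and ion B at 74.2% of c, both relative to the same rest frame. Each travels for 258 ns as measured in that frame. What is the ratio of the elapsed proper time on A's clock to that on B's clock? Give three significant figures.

τ_A/τ_B = 0.918

A: γ = 1/√(1 − 0.788²) = 1/√0.3791 = 1.624. B: β = 0.742; γ = 1/√(1 − 0.742²) = 1/√0.4494 = 1.492.
τ_A/τ_B = γ_B/γ_A = 1.492/1.624 = 0.9184, so τ_A/τ_B = 0.9184.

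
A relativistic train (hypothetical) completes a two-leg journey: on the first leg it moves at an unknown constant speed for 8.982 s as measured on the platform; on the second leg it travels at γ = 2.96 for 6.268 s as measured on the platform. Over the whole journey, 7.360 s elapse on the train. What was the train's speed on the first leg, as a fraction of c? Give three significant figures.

β = 0.812

Leg 1: speed unknown; τ_1 = 8.982/γ_1.
Leg 2: γ = 2.96; τ_2 = 6.268/2.960 = 2.118 s.
Total proper time: τ_1 + 2.118 = 7.360, so τ_1 = 7.360 − 2.118 = 5.242 s.
γ_1 = 8.982/5.242 = 1.713; β = √(1 − 1/γ²) = √0.6593.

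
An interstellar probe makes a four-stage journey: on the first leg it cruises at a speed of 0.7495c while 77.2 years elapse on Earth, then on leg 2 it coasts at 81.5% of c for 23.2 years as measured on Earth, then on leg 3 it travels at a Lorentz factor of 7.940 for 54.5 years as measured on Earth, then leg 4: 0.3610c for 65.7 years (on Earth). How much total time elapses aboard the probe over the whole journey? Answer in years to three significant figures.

Leg 1: γ = 1/√(1 − 0.7495²) = 1/√0.4382 = 1.511; τ_1 = 77.2/1.511 = 51.11 years.
Leg 2: β = 0.815; γ = 1/√(1 − 0.815²) = 1/√0.3358 = 1.726; τ_2 = 23.2/1.726 = 13.44 years.
Leg 3: γ = 7.940; τ_3 = 54.5/7.940 = 6.864 years.
Leg 4: γ = 1/√(1 − 0.3610²) = 1/√0.8697 = 1.072; τ_4 = 65.7/1.072 = 61.27 years.
Total: 51.11 + 13.44 + 6.864 + 61.27 years.

τ = 133 years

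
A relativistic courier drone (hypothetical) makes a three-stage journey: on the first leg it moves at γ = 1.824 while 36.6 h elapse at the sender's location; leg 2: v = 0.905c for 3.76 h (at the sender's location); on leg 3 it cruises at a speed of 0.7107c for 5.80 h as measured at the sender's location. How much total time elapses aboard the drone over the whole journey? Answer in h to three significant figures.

τ = 25.7 h

Leg 1: γ = 1.824; τ_1 = 36.6/1.824 = 20.07 h.
Leg 2: γ = 1/√(1 − 0.905²) = 1/√0.1810 = 2.351; τ_2 = 3.76/2.351 = 1.600 h.
Leg 3: γ = 1/√(1 − 0.7107²) = 1/√0.4949 = 1.421; τ_3 = 5.80/1.421 = 4.080 h.
Total: 20.07 + 1.600 + 4.080 h.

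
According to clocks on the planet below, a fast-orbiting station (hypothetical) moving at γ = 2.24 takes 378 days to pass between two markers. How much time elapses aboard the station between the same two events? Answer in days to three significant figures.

γ = 2.24
The interval measured on the planet below is the dilated one; the clock aboard the station measures the proper time τ = Δt/γ = 378/2.240 days.

τ = 169 days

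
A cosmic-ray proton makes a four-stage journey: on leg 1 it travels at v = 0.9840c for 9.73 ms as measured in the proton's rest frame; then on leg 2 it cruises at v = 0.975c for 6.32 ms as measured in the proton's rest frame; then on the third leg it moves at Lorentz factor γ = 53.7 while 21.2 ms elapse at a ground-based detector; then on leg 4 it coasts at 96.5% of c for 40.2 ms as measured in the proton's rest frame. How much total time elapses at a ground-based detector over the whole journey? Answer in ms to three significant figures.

Leg 1: γ = 1/√(1 − 0.9840²) = 1/√0.03174 = 5.613; Δt_1 = 5.613 × 9.73 = 54.61 ms.
Leg 2: γ = 1/√(1 − 0.975²) = 1/√0.04938 = 4.500; Δt_2 = 4.500 × 6.32 = 28.44 ms.
Leg 3: 21.2 ms is already measured at a ground-based detector.
Leg 4: β = 0.965; γ = 1/√(1 − 0.965²) = 1/√0.06878 = 3.813; Δt_4 = 3.813 × 40.2 = 153.3 ms.
Total: 54.61 + 28.44 + 21.20 + 153.3 ms.

Δt = 258 ms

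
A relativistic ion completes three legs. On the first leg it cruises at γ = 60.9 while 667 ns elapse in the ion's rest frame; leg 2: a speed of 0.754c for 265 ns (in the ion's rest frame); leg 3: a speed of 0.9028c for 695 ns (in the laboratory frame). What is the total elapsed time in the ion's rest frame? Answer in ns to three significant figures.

Leg 1: 667 ns is already measured in the ion's rest frame.
Leg 2: 265 ns is already measured in the ion's rest frame.
Leg 3: γ = 1/√(1 − 0.9028²) = 1/√0.1850 = 2.325; τ_3 = 695/2.325 = 298.9 ns.
Total: 667.0 + 265.0 + 298.9 ns.

τ = 1230 ns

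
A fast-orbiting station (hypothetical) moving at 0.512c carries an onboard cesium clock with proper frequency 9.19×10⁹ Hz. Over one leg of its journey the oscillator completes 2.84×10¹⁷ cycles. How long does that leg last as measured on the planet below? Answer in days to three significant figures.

Δt = 416 days

γ = 1/√(1 − 0.512²) = 1/√0.7379 = 1.164
Proper time for N cycles: τ = N/f = 2.84×10¹⁷/(9.19×10⁹) = 3.090×10⁷ s = 357.7 days.
Lab-frame duration Δt = γτ = 1.164 × 357.7 = 416.4 days.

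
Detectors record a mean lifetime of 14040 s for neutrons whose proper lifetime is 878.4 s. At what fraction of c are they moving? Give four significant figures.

γ = Δt/τ₀ = 14040/878.4 = 15.98
β = √(1 − 1/γ²) = √(1 − 0.003914) = √0.9961

β = 0.9980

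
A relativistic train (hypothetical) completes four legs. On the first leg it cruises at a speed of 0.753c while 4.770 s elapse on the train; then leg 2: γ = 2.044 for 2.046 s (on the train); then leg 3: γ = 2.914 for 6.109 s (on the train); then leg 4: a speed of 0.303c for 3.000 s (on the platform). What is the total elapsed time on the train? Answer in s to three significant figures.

τ = 15.8 s

Leg 1: 4.770 s is already measured on the train.
Leg 2: 2.046 s is already measured on the train.
Leg 3: 6.109 s is already measured on the train.
Leg 4: γ = 1/√(1 − 0.303²) = 1/√0.9082 = 1.049; τ_4 = 3.000/1.049 = 2.859 s.
Total: 4.770 + 2.046 + 6.109 + 2.859 s.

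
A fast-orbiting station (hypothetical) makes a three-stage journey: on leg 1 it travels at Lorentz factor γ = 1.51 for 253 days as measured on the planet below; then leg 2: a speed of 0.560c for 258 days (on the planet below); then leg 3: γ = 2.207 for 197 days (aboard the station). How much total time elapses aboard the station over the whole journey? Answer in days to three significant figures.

τ = 578 days

Leg 1: γ = 1.51; τ_1 = 253/1.510 = 167.5 days.
Leg 2: γ = 1/√(1 − 0.560²) = 1/√0.6864 = 1.207; τ_2 = 258/1.207 = 213.8 days.
Leg 3: 197 days is already measured aboard the station.
Total: 167.5 + 213.8 + 197.0 days.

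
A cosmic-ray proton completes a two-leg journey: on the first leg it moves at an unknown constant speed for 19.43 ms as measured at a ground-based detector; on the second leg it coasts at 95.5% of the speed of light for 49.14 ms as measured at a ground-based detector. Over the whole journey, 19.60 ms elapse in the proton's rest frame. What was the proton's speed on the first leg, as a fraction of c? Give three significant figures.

β = 0.966

Leg 1: speed unknown; τ_1 = 19.43/γ_1.
Leg 2: β = 0.955; γ = 1/√(1 − 0.955²) = 1/√0.08798 = 3.371; τ_2 = 49.14/3.371 = 14.58 ms.
Total proper time: τ_1 + 14.58 = 19.60, so τ_1 = 19.60 − 14.58 = 5.025 ms.
γ_1 = 19.43/5.025 = 3.867; β = √(1 − 1/γ²) = √0.9331.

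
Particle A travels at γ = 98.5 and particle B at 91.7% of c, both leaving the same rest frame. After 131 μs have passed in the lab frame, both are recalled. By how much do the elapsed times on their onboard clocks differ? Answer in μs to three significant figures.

A: γ = 98.5; τ_A = 131/98.50 = 1.330 μs.
B: β = 0.917; γ = 1/√(1 − 0.917²) = 1/√0.1591 = 2.507; τ_B = 131/2.507 = 52.25 μs.

|τ_A − τ_B| = 50.9 μs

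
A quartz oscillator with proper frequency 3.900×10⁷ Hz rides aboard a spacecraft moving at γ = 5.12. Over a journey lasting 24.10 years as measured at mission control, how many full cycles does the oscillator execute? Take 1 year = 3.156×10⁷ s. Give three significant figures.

N = 5.79×10¹⁵

γ = 5.12
The oscillator's own cycle count is N = f × τ where τ is the proper time aboard the spacecraft. τ = Δt/γ = 24.10/5.120 = 4.707 years = 1.486×10⁸ s.
N = 3.900×10⁷ × 1.486×10⁸ = 5.794×10¹⁵.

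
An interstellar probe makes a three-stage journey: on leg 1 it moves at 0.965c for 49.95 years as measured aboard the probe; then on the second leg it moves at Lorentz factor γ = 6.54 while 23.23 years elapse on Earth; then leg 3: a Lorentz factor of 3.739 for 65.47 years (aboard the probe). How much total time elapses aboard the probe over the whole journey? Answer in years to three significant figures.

τ = 119 years

Leg 1: 49.95 years is already measured aboard the probe.
Leg 2: γ = 6.54; τ_2 = 23.23/6.540 = 3.552 years.
Leg 3: 65.47 years is already measured aboard the probe.
Total: 49.95 + 3.552 + 65.47 years.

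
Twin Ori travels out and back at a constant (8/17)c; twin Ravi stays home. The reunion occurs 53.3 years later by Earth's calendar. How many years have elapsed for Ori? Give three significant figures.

τ = 47.0 years

γ = 1/√(1 − (8/17)²) = 17/15 ≈ 1.133
Ori's clock measures proper time along the trip: τ = Δt/γ = 53.3/1.133 years.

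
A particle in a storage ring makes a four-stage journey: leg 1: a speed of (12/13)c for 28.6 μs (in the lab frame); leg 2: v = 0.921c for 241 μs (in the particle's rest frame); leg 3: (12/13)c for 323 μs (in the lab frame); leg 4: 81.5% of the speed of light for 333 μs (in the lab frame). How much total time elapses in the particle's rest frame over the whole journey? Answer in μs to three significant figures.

τ = 569 μs

Leg 1: γ = 1/√(1 − (12/13)²) = 13/5 = 2.600; τ_1 = 28.6/2.600 = 11.00 μs.
Leg 2: 241 μs is already measured in the particle's rest frame.
Leg 3: γ = 1/√(1 − (12/13)²) = 13/5 = 2.600; τ_3 = 323/2.600 = 124.2 μs.
Leg 4: β = 0.815; γ = 1/√(1 − 0.815²) = 1/√0.3358 = 1.726; τ_4 = 333/1.726 = 193.0 μs.
Total: 11.00 + 241.0 + 124.2 + 193.0 μs.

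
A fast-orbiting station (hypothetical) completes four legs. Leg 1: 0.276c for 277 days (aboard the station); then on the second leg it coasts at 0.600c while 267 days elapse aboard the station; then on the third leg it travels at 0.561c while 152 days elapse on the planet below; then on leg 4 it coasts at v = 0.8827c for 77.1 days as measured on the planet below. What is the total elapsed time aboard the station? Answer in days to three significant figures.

τ = 706 days

Leg 1: 277 days is already measured aboard the station.
Leg 2: 267 days is already measured aboard the station.
Leg 3: γ = 1/√(1 − 0.561²) = 1/√0.6853 = 1.208; τ_3 = 152/1.208 = 125.8 days.
Leg 4: γ = 1/√(1 − 0.8827²) = 1/√0.2208 = 2.128; τ_4 = 77.1/2.128 = 36.23 days.
Total: 277.0 + 267.0 + 125.8 + 36.23 days.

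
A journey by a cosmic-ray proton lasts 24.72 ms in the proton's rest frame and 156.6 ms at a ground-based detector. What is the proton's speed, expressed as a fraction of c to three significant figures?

The proper time is measured in the proton's rest frame (both events occur at the proton's location); Δt is measured at a ground-based detector. γ = Δt/τ = 156.6/24.72 = 6.335.
β = √(1 − 1/γ²) = √(1 − 0.02492) = √0.9751

v = 0.987c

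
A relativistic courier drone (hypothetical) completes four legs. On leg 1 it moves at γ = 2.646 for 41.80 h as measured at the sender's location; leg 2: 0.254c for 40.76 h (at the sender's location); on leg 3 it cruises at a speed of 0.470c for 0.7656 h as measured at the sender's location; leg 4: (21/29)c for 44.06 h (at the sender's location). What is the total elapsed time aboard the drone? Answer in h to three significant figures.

Leg 1: γ = 2.646; τ_1 = 41.80/2.646 = 15.80 h.
Leg 2: γ = 1/√(1 − 0.254²) = 1/√0.9355 = 1.034; τ_2 = 40.76/1.034 = 39.42 h.
Leg 3: γ = 1/√(1 − 0.470²) = 1/√0.7791 = 1.133; τ_3 = 0.7656/1.133 = 0.6758 h.
Leg 4: γ = 1/√(1 − (21/29)²) = 29/20 = 1.450; τ_4 = 44.06/1.450 = 30.39 h.
Total: 15.80 + 39.42 + 0.6758 + 30.39 h.

τ = 86.3 h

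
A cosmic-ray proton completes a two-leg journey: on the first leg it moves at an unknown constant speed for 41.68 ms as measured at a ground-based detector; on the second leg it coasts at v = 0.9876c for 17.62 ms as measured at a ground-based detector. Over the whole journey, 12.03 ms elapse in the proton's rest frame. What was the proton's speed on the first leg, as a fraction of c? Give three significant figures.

β = 0.975

Leg 1: speed unknown; τ_1 = 41.68/γ_1.
Leg 2: γ = 1/√(1 − 0.9876²) = 1/√0.02465 = 6.370; τ_2 = 17.62/6.370 = 2.766 ms.
Total proper time: τ_1 + 2.766 = 12.03, so τ_1 = 12.03 − 2.766 = 9.264 ms.
γ_1 = 41.68/9.264 = 4.499; β = √(1 − 1/γ²) = √0.9506.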